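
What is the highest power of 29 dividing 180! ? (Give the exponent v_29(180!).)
v_29(180!) = 6

Legendre's formula: v_p(n!) = Σ_{k ≥ 1} ⌊n / p^k⌋. For p = 29, n = 180, the terms are:
  ⌊180/29^1⌋ = ⌊180/29⌋ = 6
(the next term ⌊180/29^2⌋ = 0, terminating the sum). Summing: v_29(180!) = 6 = 6.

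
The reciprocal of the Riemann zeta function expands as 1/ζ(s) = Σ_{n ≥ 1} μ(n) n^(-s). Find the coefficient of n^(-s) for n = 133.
μ(133) = 1

Factor n = 133 = 7 · 19. μ(n) = 0 if any exponent ≥ 2 (not squarefree); otherwise μ(n) = (−1)^{ω(n)} where ω(n) is the number of distinct prime factors. Applying: μ(133) = 1.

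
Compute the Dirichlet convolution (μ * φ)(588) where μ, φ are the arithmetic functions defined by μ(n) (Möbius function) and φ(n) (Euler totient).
(μ * φ)(588) = 36

Divisors of 588: [1, 2, 3, 4, 6, 7, 12, 14, 21, 28, 42, 49, 84, 98, 147, 196, 294, 588]. For each d | 588:
  d = 1: μ(1) · φ(588/1) = 1 · 168 = 168
  d = 2: μ(2) · φ(588/2) = -1 · 84 = -84
  d = 3: μ(3) · φ(588/3) = -1 · 84 = -84
  d = 4: μ(4) · φ(588/4) = 0 · 84 = 0
  d = 6: μ(6) · φ(588/6) = 1 · 42 = 42
  d = 7: μ(7) · φ(588/7) = -1 · 24 = -24
  d = 12: μ(12) · φ(588/12) = 0 · 42 = 0
  d = 14: μ(14) · φ(588/14) = 1 · 12 = 12
  d = 21: μ(21) · φ(588/21) = 1 · 12 = 12
  d = 28: μ(28) · φ(588/28) = 0 · 12 = 0
  d = 42: μ(42) · φ(588/42) = -1 · 6 = -6
  d = 49: μ(49) · φ(588/49) = 0 · 4 = 0
  d = 84: μ(84) · φ(588/84) = 0 · 6 = 0
  d = 98: μ(98) · φ(588/98) = 0 · 2 = 0
  d = 147: μ(147) · φ(588/147) = 0 · 2 = 0
  d = 196: μ(196) · φ(588/196) = 0 · 2 = 0
  d = 294: μ(294) · φ(588/294) = 0 · 1 = 0
  d = 588: μ(588) · φ(588/588) = 0 · 1 = 0
Summing: (μ * φ)(588) = 168 + -84 + -84 + 0 + 42 + -24 + 0 + 12 + 12 + 0 + -6 + 0 + 0 + 0 + 0 + 0 + 0 + 0 = 36.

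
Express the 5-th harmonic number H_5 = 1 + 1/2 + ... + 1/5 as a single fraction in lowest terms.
H_5 = 137/60

Direct summation: H_5 = 1 + 1/2 + ... + 1/5. The least common denominator is lcm(1, ..., 5) = 60; over this denominator the numerator is 60 + 30 + 20 + 15 + 12 = 137, so H_5 = 137/60 (already in lowest terms) ≈ 2.28333. (The PNT-adjacent estimate ln(5) + γ ≈ 2.18665 matches within O(1/n).)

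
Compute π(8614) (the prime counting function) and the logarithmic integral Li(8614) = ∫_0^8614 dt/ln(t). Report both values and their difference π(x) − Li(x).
π(8614) = 1072;  Li(8614) ≈ 1094.45;  π(x) − Li(x) ≈ -22.45.

Direct count of primes ≤ 8614 gives π(8614) = 1072. Numerical evaluation of the logarithmic integral gives Li(8614) ≈ 1094.45. The difference π(x) − Li(x) ≈ -22.45 is typically negative for small/moderate x (Li(x) overestimates), though Littlewood's theorem shows this sign changes infinitely often.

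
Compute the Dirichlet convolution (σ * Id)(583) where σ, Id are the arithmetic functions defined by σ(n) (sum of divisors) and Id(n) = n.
(σ * Id)(583) = 2461

Divisors of 583: [1, 11, 53, 583]. For each d | 583:
  d = 1: σ(1) · Id(583/1) = 1 · 583 = 583
  d = 11: σ(11) · Id(583/11) = 12 · 53 = 636
  d = 53: σ(53) · Id(583/53) = 54 · 11 = 594
  d = 583: σ(583) · Id(583/583) = 648 · 1 = 648
Summing: (σ * Id)(583) = 583 + 636 + 594 + 648 = 2461.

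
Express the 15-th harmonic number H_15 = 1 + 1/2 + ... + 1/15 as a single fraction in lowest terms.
H_15 = 1195757/360360

Direct summation: H_15 = 1 + 1/2 + ... + 1/15. The least common denominator is lcm(1, ..., 15) = 360360; over this denominator the numerator is 360360 + 180180 + 120120 + 90090 + 72072 + 60060 + 51480 + 45045 + 40040 + 36036 + 32760 + 30030 + 27720 + 25740 + 24024 = 1195757, so H_15 = 1195757/360360 (already in lowest terms) ≈ 3.31823. (The PNT-adjacent estimate ln(15) + γ ≈ 3.28527 matches within O(1/n).)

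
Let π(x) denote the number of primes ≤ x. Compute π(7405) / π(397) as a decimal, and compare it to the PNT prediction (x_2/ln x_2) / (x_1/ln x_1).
π(7405)/π(397) = 939/78 ≈ 12.0385;  PNT prediction ≈ 12.5270.

π(397) = 78 and π(7405) = 939, so π(7405)/π(397) ≈ 12.0385. The PNT-predicted ratio is (7405/ln(7405)) / (397/ln(397)) ≈ 12.5270. The two agree to within a few percent, as expected.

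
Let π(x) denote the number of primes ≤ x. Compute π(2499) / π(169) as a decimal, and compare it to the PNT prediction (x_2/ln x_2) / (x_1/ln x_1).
π(2499)/π(169) = 367/39 ≈ 9.4103;  PNT prediction ≈ 9.6957.

π(169) = 39 and π(2499) = 367, so π(2499)/π(169) ≈ 9.4103. The PNT-predicted ratio is (2499/ln(2499)) / (169/ln(169)) ≈ 9.6957. The two agree to within a few percent, as expected.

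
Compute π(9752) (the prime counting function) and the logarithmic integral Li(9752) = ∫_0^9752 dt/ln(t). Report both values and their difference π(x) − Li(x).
π(9752) = 1203;  Li(9752) ≈ 1219.17;  π(x) − Li(x) ≈ -16.17.

Direct count of primes ≤ 9752 gives π(9752) = 1203. Numerical evaluation of the logarithmic integral gives Li(9752) ≈ 1219.17. The difference π(x) − Li(x) ≈ -16.17 is typically negative for small/moderate x (Li(x) overestimates), though Littlewood's theorem shows this sign changes infinitely often.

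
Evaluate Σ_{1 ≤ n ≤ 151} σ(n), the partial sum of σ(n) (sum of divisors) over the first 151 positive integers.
Σ_{n ≤ 151} σ(n) = 18756

Compute σ(n) for each 1 ≤ n ≤ 151: σ(1) = 1, σ(2) = 3, σ(3) = 4, σ(4) = 7, σ(5) = 6, σ(6) = 12, σ(7) = 8, σ(8) = 15, σ(9) = 13, σ(10) = 18, σ(11) = 12, σ(12) = 28, σ(13) = 14, σ(14) = 24, σ(15) = 24, σ(16) = 31, σ(17) = 18, σ(18) = 39, σ(19) = 20, σ(20) = 42, σ(21) = 32, σ(22) = 36, σ(23) = 24, σ(24) = 60, σ(25) = 31, σ(26) = 42, σ(27) = 40, σ(28) = 56, σ(29) = 30, σ(30) = 72, σ(31) = 32, σ(32) = 63, σ(33) = 48, σ(34) = 54, σ(35) = 48, σ(36) = 91, σ(37) = 38, σ(38) = 60, σ(39) = 56, σ(40) = 90, σ(41) = 42, σ(42) = 96, σ(43) = 44, σ(44) = 84, σ(45) = 78, σ(46) = 72, σ(47) = 48, σ(48) = 124, σ(49) = 57, σ(50) = 93, σ(51) = 72, σ(52) = 98, σ(53) = 54, σ(54) = 120, σ(55) = 72, σ(56) = 120, σ(57) = 80, σ(58) = 90, σ(59) = 60, σ(60) = 168, σ(61) = 62, σ(62) = 96, σ(63) = 104, σ(64) = 127, σ(65) = 84, σ(66) = 144, σ(67) = 68, σ(68) = 126, σ(69) = 96, σ(70) = 144, σ(71) = 72, σ(72) = 195, σ(73) = 74, σ(74) = 114, σ(75) = 124, σ(76) = 140, σ(77) = 96, σ(78) = 168, σ(79) = 80, σ(80) = 186, σ(81) = 121, σ(82) = 126, σ(83) = 84, σ(84) = 224, σ(85) = 108, σ(86) = 132, σ(87) = 120, σ(88) = 180, σ(89) = 90, σ(90) = 234, σ(91) = 112, σ(92) = 168, σ(93) = 128, σ(94) = 144, σ(95) = 120, σ(96) = 252, σ(97) = 98, σ(98) = 171, σ(99) = 156, σ(100) = 217, σ(101) = 102, σ(102) = 216, σ(103) = 104, σ(104) = 210, σ(105) = 192, σ(106) = 162, σ(107) = 108, σ(108) = 280, σ(109) = 110, σ(110) = 216, σ(111) = 152, σ(112) = 248, σ(113) = 114, σ(114) = 240, σ(115) = 144, σ(116) = 210, σ(117) = 182, σ(118) = 180, σ(119) = 144, σ(120) = 360, σ(121) = 133, σ(122) = 186, σ(123) = 168, σ(124) = 224, σ(125) = 156, σ(126) = 312, σ(127) = 128, σ(128) = 255, σ(129) = 176, σ(130) = 252, σ(131) = 132, σ(132) = 336, σ(133) = 160, σ(134) = 204, σ(135) = 240, σ(136) = 270, σ(137) = 138, σ(138) = 288, σ(139) = 140, σ(140) = 336, σ(141) = 192, σ(142) = 216, σ(143) = 168, σ(144) = 403, σ(145) = 180, σ(146) = 222, σ(147) = 228, σ(148) = 266, σ(149) = 150, σ(150) = 372, σ(151) = 152. Summing all 151 values: 18756. (Average order: Σ_{n ≤ x} σ(n) ~ (π²/12) x². For x = 151, (π²/12)·151² ≈ 18753.07.)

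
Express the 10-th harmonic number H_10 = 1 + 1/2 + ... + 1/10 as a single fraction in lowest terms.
H_10 = 7381/2520

Direct summation: H_10 = 1 + 1/2 + ... + 1/10. The least common denominator is lcm(1, ..., 10) = 2520; over this denominator the numerator is 2520 + 1260 + 840 + 630 + 504 + 420 + 360 + 315 + 280 + 252 = 7381, so H_10 = 7381/2520 (already in lowest terms) ≈ 2.92897. (The PNT-adjacent estimate ln(10) + γ ≈ 2.87980 matches within O(1/n).)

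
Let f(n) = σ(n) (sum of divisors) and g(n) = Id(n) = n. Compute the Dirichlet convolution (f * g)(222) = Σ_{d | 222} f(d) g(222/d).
(σ * Id)(222) = 2625

Divisors of 222: [1, 2, 3, 6, 37, 74, 111, 222]. For each d | 222:
  d = 1: σ(1) · Id(222/1) = 1 · 222 = 222
  d = 2: σ(2) · Id(222/2) = 3 · 111 = 333
  d = 3: σ(3) · Id(222/3) = 4 · 74 = 296
  d = 6: σ(6) · Id(222/6) = 12 · 37 = 444
  d = 37: σ(37) · Id(222/37) = 38 · 6 = 228
  d = 74: σ(74) · Id(222/74) = 114 · 3 = 342
  d = 111: σ(111) · Id(222/111) = 152 · 2 = 304
  d = 222: σ(222) · Id(222/222) = 456 · 1 = 456
Summing: (σ * Id)(222) = 222 + 333 + 296 + 444 + 228 + 342 + 304 + 456 = 2625.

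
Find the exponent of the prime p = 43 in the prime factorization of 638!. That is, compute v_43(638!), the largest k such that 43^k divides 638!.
v_43(638!) = 14

Legendre's formula: v_p(n!) = Σ_{k ≥ 1} ⌊n / p^k⌋. For p = 43, n = 638, the terms are:
  ⌊638/43^1⌋ = ⌊638/43⌋ = 14
(the next term ⌊638/43^2⌋ = 0, terminating the sum). Summing: v_43(638!) = 14 = 14.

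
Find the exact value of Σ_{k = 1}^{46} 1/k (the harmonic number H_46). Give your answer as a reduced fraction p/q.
H_46 = 5943339269060627227/1345655451257488800

Direct summation: H_46 = 1 + 1/2 + ... + 1/46. The least common denominator is lcm(1, ..., 46) = 9419588158802421600; over this denominator the numerator is 9419588158802421600 + 4709794079401210800 + 3139862719600807200 + 2354897039700605400 + 1883917631760484320 + 1569931359800403600 + 1345655451257488800 + 1177448519850302700 + 1046620906533602400 + 941958815880242160 + 856326196254765600 + 784965679900201800 + 724583704523263200 + 672827725628744400 + 627972543920161440 + 588724259925151350 + 554093421106024800 + 523310453266801200 + 495767797831706400 + 470979407940121080 + 448551817085829600 + 428163098127382800 + 409547311252279200 + 392482839950100900 + 376783526352096864 + 362291852261631600 + 348873635511200800 + 336413862814372200 + 324813384786290400 + 313986271960080720 + 303857682542013600 + 294362129962575675 + 285442065418255200 + 277046710553012400 + 269131090251497760 + 261655226633400600 + 254583463751416800 + 247883898915853200 + 241527901507754400 + 235489703970060540 + 229746052653717600 + 224275908542914800 + 219060189739591200 + 214081549063691400 + 209324181306720480 + 204773655626139600 = 41603374883424390589, so H_46 = 41603374883424390589/9419588158802421600; reducing by gcd(41603374883424390589, 9419588158802421600) = 7 gives 5943339269060627227/1345655451257488800 ≈ 4.41669. (The PNT-adjacent estimate ln(46) + γ ≈ 4.40586 matches within O(1/n).)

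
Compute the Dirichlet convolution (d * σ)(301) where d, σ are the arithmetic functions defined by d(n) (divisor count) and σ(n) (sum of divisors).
(d * σ)(301) = 460

Divisors of 301: [1, 7, 43, 301]. For each d | 301:
  d = 1: d(1) · σ(301/1) = 1 · 352 = 352
  d = 7: d(7) · σ(301/7) = 2 · 44 = 88
  d = 43: d(43) · σ(301/43) = 2 · 8 = 16
  d = 301: d(301) · σ(301/301) = 4 · 1 = 4
Summing: (d * σ)(301) = 352 + 88 + 16 + 4 = 460.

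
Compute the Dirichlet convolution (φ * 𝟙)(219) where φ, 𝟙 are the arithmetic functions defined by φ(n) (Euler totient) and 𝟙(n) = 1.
(φ * 𝟙)(219) = 219

Divisors of 219: [1, 3, 73, 219]. For each d | 219:
  d = 1: φ(1) · 𝟙(219/1) = 1 · 1 = 1
  d = 3: φ(3) · 𝟙(219/3) = 2 · 1 = 2
  d = 73: φ(73) · 𝟙(219/73) = 72 · 1 = 72
  d = 219: φ(219) · 𝟙(219/219) = 144 · 1 = 144
Summing: (φ * 𝟙)(219) = 1 + 2 + 72 + 144 = 219.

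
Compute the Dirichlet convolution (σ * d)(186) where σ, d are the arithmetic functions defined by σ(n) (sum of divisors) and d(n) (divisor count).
(σ * d)(186) = 1020

Divisors of 186: [1, 2, 3, 6, 31, 62, 93, 186]. For each d | 186:
  d = 1: σ(1) · d(186/1) = 1 · 8 = 8
  d = 2: σ(2) · d(186/2) = 3 · 4 = 12
  d = 3: σ(3) · d(186/3) = 4 · 4 = 16
  d = 6: σ(6) · d(186/6) = 12 · 2 = 24
  d = 31: σ(31) · d(186/31) = 32 · 4 = 128
  d = 62: σ(62) · d(186/62) = 96 · 2 = 192
  d = 93: σ(93) · d(186/93) = 128 · 2 = 256
  d = 186: σ(186) · d(186/186) = 384 · 1 = 384
Summing: (σ * d)(186) = 8 + 12 + 16 + 24 + 128 + 192 + 256 + 384 = 1020.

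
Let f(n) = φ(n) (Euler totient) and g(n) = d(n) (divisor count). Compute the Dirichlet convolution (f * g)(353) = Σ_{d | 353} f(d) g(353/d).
(φ * d)(353) = 354

Divisors of 353: [1, 353]. For each d | 353:
  d = 1: φ(1) · d(353/1) = 1 · 2 = 2
  d = 353: φ(353) · d(353/353) = 352 · 1 = 352
Summing: (φ * d)(353) = 2 + 352 = 354.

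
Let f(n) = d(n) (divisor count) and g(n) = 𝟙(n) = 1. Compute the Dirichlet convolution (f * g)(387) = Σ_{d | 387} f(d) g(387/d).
(d * 𝟙)(387) = 18

Divisors of 387: [1, 3, 9, 43, 129, 387]. For each d | 387:
  d = 1: d(1) · 𝟙(387/1) = 1 · 1 = 1
  d = 3: d(3) · 𝟙(387/3) = 2 · 1 = 2
  d = 9: d(9) · 𝟙(387/9) = 3 · 1 = 3
  d = 43: d(43) · 𝟙(387/43) = 2 · 1 = 2
  d = 129: d(129) · 𝟙(387/129) = 4 · 1 = 4
  d = 387: d(387) · 𝟙(387/387) = 6 · 1 = 6
Summing: (d * 𝟙)(387) = 1 + 2 + 3 + 2 + 4 + 6 = 18.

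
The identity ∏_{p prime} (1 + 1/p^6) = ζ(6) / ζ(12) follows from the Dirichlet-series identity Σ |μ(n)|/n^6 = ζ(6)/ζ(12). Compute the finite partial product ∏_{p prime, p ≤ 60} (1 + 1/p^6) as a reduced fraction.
∏ = 15208164362828403658148964619279112555962623197017564159533315284245673252712693579875969187856000000/14952583309331613601270624305866697838298339465266429234833578634476621111163572328947624655858571977

The primes p ≤ 60 are [2, 3, 5, 7, 11, 13, 17, 19, 23, 29, 31, 37, 41, 43, 47, 53, 59]. For each, (1 + 1/p^6) = (p^6 + 1)/p^6. Multiplying these fractions over p ∈ [2, 3, 5, 7, 11, 13, 17, 19, 23, 29, 31, 37, 41, 43, 47, 53, 59] gives 15208164362828403658148964619279112555962623197017564159533315284245673252712693579875969187856000000/14952583309331613601270624305866697838298339465266429234833578634476621111163572328947624655858571977. (In the limit P → ∞ this tends to ζ(6)/ζ(12).)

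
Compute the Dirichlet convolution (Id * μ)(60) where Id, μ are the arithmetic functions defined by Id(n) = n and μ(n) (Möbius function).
(Id * μ)(60) = 16

Divisors of 60: [1, 2, 3, 4, 5, 6, 10, 12, 15, 20, 30, 60]. For each d | 60:
  d = 1: Id(1) · μ(60/1) = 1 · 0 = 0
  d = 2: Id(2) · μ(60/2) = 2 · -1 = -2
  d = 3: Id(3) · μ(60/3) = 3 · 0 = 0
  d = 4: Id(4) · μ(60/4) = 4 · 1 = 4
  d = 5: Id(5) · μ(60/5) = 5 · 0 = 0
  d = 6: Id(6) · μ(60/6) = 6 · 1 = 6
  d = 10: Id(10) · μ(60/10) = 10 · 1 = 10
  d = 12: Id(12) · μ(60/12) = 12 · -1 = -12
  d = 15: Id(15) · μ(60/15) = 15 · 0 = 0
  d = 20: Id(20) · μ(60/20) = 20 · -1 = -20
  d = 30: Id(30) · μ(60/30) = 30 · -1 = -30
  d = 60: Id(60) · μ(60/60) = 60 · 1 = 60
Summing: (Id * μ)(60) = 0 + -2 + 0 + 4 + 0 + 6 + 10 + -12 + 0 + -20 + -30 + 60 = 16.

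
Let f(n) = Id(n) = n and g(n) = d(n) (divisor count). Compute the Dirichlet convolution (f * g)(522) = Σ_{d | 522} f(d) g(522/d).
(Id * d)(522) = 2232

Divisors of 522: [1, 2, 3, 6, 9, 18, 29, 58, 87, 174, 261, 522]. For each d | 522:
  d = 1: Id(1) · d(522/1) = 1 · 12 = 12
  d = 2: Id(2) · d(522/2) = 2 · 6 = 12
  d = 3: Id(3) · d(522/3) = 3 · 8 = 24
  d = 6: Id(6) · d(522/6) = 6 · 4 = 24
  d = 9: Id(9) · d(522/9) = 9 · 4 = 36
  d = 18: Id(18) · d(522/18) = 18 · 2 = 36
  d = 29: Id(29) · d(522/29) = 29 · 6 = 174
  d = 58: Id(58) · d(522/58) = 58 · 3 = 174
  d = 87: Id(87) · d(522/87) = 87 · 4 = 348
  d = 174: Id(174) · d(522/174) = 174 · 2 = 348
  d = 261: Id(261) · d(522/261) = 261 · 2 = 522
  d = 522: Id(522) · d(522/522) = 522 · 1 = 522
Summing: (Id * d)(522) = 12 + 12 + 24 + 24 + 36 + 36 + 174 + 174 + 348 + 348 + 522 + 522 = 2232.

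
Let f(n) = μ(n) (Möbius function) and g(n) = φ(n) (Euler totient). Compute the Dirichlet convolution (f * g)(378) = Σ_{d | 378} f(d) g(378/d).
(μ * φ)(378) = 0

Divisors of 378: [1, 2, 3, 6, 7, 9, 14, 18, 21, 27, 42, 54, 63, 126, 189, 378]. For each d | 378:
  d = 1: μ(1) · φ(378/1) = 1 · 108 = 108
  d = 2: μ(2) · φ(378/2) = -1 · 108 = -108
  d = 3: μ(3) · φ(378/3) = -1 · 36 = -36
  d = 6: μ(6) · φ(378/6) = 1 · 36 = 36
  d = 7: μ(7) · φ(378/7) = -1 · 18 = -18
  d = 9: μ(9) · φ(378/9) = 0 · 12 = 0
  d = 14: μ(14) · φ(378/14) = 1 · 18 = 18
  d = 18: μ(18) · φ(378/18) = 0 · 12 = 0
  d = 21: μ(21) · φ(378/21) = 1 · 6 = 6
  d = 27: μ(27) · φ(378/27) = 0 · 6 = 0
  d = 42: μ(42) · φ(378/42) = -1 · 6 = -6
  d = 54: μ(54) · φ(378/54) = 0 · 6 = 0
  d = 63: μ(63) · φ(378/63) = 0 · 2 = 0
  d = 126: μ(126) · φ(378/126) = 0 · 2 = 0
  d = 189: μ(189) · φ(378/189) = 0 · 1 = 0
  d = 378: μ(378) · φ(378/378) = 0 · 1 = 0
Summing: (μ * φ)(378) = 108 + -108 + -36 + 36 + -18 + 0 + 18 + 0 + 6 + 0 + -6 + 0 + 0 + 0 + 0 + 0 = 0.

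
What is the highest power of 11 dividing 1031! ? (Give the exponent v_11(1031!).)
v_11(1031!) = 101

Legendre's formula: v_p(n!) = Σ_{k ≥ 1} ⌊n / p^k⌋. For p = 11, n = 1031, the terms are:
  ⌊1031/11^1⌋ = ⌊1031/11⌋ = 93
  ⌊1031/11^2⌋ = ⌊1031/121⌋ = 8
(the next term ⌊1031/11^3⌋ = 0, terminating the sum). Summing: v_11(1031!) = 93 + 8 = 101.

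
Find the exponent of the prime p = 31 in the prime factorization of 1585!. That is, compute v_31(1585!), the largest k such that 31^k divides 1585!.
v_31(1585!) = 52

Legendre's formula: v_p(n!) = Σ_{k ≥ 1} ⌊n / p^k⌋. For p = 31, n = 1585, the terms are:
  ⌊1585/31^1⌋ = ⌊1585/31⌋ = 51
  ⌊1585/31^2⌋ = ⌊1585/961⌋ = 1
(the next term ⌊1585/31^3⌋ = 0, terminating the sum). Summing: v_31(1585!) = 51 + 1 = 52.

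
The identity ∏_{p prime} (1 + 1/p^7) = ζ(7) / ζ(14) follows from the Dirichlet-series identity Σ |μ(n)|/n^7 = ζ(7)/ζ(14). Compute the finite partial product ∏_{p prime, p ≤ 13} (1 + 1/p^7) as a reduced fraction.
∏ = 131129952026000311359081292/130052142598591679794453125

The primes p ≤ 13 are [2, 3, 5, 7, 11, 13]. For each, (1 + 1/p^7) = (p^7 + 1)/p^7. Multiplying these fractions over p ∈ [2, 3, 5, 7, 11, 13] gives 131129952026000311359081292/130052142598591679794453125. (In the limit P → ∞ this tends to ζ(7)/ζ(14).)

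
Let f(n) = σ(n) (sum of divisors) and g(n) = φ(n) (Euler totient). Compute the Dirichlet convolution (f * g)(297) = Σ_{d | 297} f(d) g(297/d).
(σ * φ)(297) = 2376

Divisors of 297: [1, 3, 9, 11, 27, 33, 99, 297]. For each d | 297:
  d = 1: σ(1) · φ(297/1) = 1 · 180 = 180
  d = 3: σ(3) · φ(297/3) = 4 · 60 = 240
  d = 9: σ(9) · φ(297/9) = 13 · 20 = 260
  d = 11: σ(11) · φ(297/11) = 12 · 18 = 216
  d = 27: σ(27) · φ(297/27) = 40 · 10 = 400
  d = 33: σ(33) · φ(297/33) = 48 · 6 = 288
  d = 99: σ(99) · φ(297/99) = 156 · 2 = 312
  d = 297: σ(297) · φ(297/297) = 480 · 1 = 480
Summing: (σ * φ)(297) = 180 + 240 + 260 + 216 + 400 + 288 + 312 + 480 = 2376.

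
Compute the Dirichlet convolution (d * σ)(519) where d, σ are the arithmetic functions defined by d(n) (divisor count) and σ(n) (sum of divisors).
(d * σ)(519) = 1056

Divisors of 519: [1, 3, 173, 519]. For each d | 519:
  d = 1: d(1) · σ(519/1) = 1 · 696 = 696
  d = 3: d(3) · σ(519/3) = 2 · 174 = 348
  d = 173: d(173) · σ(519/173) = 2 · 4 = 8
  d = 519: d(519) · σ(519/519) = 4 · 1 = 4
Summing: (d * σ)(519) = 696 + 348 + 8 + 4 = 1056.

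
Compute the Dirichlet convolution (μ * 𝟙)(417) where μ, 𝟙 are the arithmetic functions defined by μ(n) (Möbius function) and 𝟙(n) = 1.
(μ * 𝟙)(417) = 0

Divisors of 417: [1, 3, 139, 417]. For each d | 417:
  d = 1: μ(1) · 𝟙(417/1) = 1 · 1 = 1
  d = 3: μ(3) · 𝟙(417/3) = -1 · 1 = -1
  d = 139: μ(139) · 𝟙(417/139) = -1 · 1 = -1
  d = 417: μ(417) · 𝟙(417/417) = 1 · 1 = 1
Summing: (μ * 𝟙)(417) = 1 + -1 + -1 + 1 = 0.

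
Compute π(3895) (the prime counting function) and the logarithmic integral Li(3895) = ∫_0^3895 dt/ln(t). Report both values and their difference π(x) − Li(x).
π(3895) = 539;  Li(3895) ≈ 552.68;  π(x) − Li(x) ≈ -13.68.

Direct count of primes ≤ 3895 gives π(3895) = 539. Numerical evaluation of the logarithmic integral gives Li(3895) ≈ 552.68. The difference π(x) − Li(x) ≈ -13.68 is typically negative for small/moderate x (Li(x) overestimates), though Littlewood's theorem shows this sign changes infinitely often.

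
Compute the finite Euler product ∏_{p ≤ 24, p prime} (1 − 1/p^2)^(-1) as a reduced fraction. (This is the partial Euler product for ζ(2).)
∏ = 718188003533/440301256704

The primes p ≤ 24 are [2, 3, 5, 7, 11, 13, 17, 19, 23]. For each prime, (1 − 1/p^2)^(-1) = p^2 / (p^2 − 1). The product is (1 − 1/2^2)^(-1), (1 − 1/3^2)^(-1), (1 − 1/5^2)^(-1), (1 − 1/7^2)^(-1), (1 − 1/11^2)^(-1), (1 − 1/13^2)^(-1), (1 − 1/17^2)^(-1), (1 − 1/19^2)^(-1), (1 − 1/23^2)^(-1) = ∏ p^2 / (p^2 − 1) = 718188003533/440301256704.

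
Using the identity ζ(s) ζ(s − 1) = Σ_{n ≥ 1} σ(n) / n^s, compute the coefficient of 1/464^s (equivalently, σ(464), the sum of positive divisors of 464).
σ(464) = 930

In the product (Σ m^0/m^s)(Σ k / k^s) = Σ (Σ_{d | n} d) / n^s, the coefficient of 1/n^s is σ(n) = Σ_{d | n} d. For n = 464, divisors are [1, 2, 4, 8, 16, 29, 58, 116, 232, 464]; summing: σ(464) = 930.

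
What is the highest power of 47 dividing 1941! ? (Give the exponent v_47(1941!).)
v_47(1941!) = 41

Legendre's formula: v_p(n!) = Σ_{k ≥ 1} ⌊n / p^k⌋. For p = 47, n = 1941, the terms are:
  ⌊1941/47^1⌋ = ⌊1941/47⌋ = 41
(the next term ⌊1941/47^2⌋ = 0, terminating the sum). Summing: v_47(1941!) = 41 = 41.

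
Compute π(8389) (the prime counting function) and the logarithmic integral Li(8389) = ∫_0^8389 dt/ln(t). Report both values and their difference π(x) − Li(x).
π(8389) = 1051;  Li(8389) ≈ 1069.59;  π(x) − Li(x) ≈ -18.59.

Direct count of primes ≤ 8389 gives π(8389) = 1051. Numerical evaluation of the logarithmic integral gives Li(8389) ≈ 1069.59. The difference π(x) − Li(x) ≈ -18.59 is typically negative for small/moderate x (Li(x) overestimates), though Littlewood's theorem shows this sign changes infinitely often.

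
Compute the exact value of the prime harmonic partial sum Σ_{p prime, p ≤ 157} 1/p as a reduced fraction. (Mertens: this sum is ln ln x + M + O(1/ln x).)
Σ 1/p = 67195167335560670940823020383181530154843058347995389615845419/35375166993717494840635767087951744212057570647889977422429870

π(157) = 37, so the primes ≤ 157 are [2, 3, 5, 7, 11, 13, 17, 19, 23, 29, 31, 37, 41, 43, 47, 53, 59, 61, 67, 71, 73, 79, 83, 89, 97, 101, 103, 107, 109, 113, 127, 131, 137, 139, 149, 151, 157]. Summing 1/p over these primes: 67195167335560670940823020383181530154843058347995389615845419/35375166993717494840635767087951744212057570647889977422429870 ≈ 1.8995. Mertens estimate ln ln(157) + 0.2615 ≈ 1.8821.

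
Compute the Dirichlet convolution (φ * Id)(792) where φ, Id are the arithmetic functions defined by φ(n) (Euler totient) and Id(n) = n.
(φ * Id)(792) = 8820

Divisors of 792: [1, 2, 3, 4, 6, 8, 9, 11, 12, 18, 22, 24, 33, 36, 44, 66, 72, 88, 99, 132, 198, 264, 396, 792]. For each d | 792:
  d = 1: φ(1) · Id(792/1) = 1 · 792 = 792
  d = 2: φ(2) · Id(792/2) = 1 · 396 = 396
  d = 3: φ(3) · Id(792/3) = 2 · 264 = 528
  d = 4: φ(4) · Id(792/4) = 2 · 198 = 396
  d = 6: φ(6) · Id(792/6) = 2 · 132 = 264
  d = 8: φ(8) · Id(792/8) = 4 · 99 = 396
  d = 9: φ(9) · Id(792/9) = 6 · 88 = 528
  d = 11: φ(11) · Id(792/11) = 10 · 72 = 720
  d = 12: φ(12) · Id(792/12) = 4 · 66 = 264
  d = 18: φ(18) · Id(792/18) = 6 · 44 = 264
  d = 22: φ(22) · Id(792/22) = 10 · 36 = 360
  d = 24: φ(24) · Id(792/24) = 8 · 33 = 264
  d = 33: φ(33) · Id(792/33) = 20 · 24 = 480
  d = 36: φ(36) · Id(792/36) = 12 · 22 = 264
  d = 44: φ(44) · Id(792/44) = 20 · 18 = 360
  d = 66: φ(66) · Id(792/66) = 20 · 12 = 240
  d = 72: φ(72) · Id(792/72) = 24 · 11 = 264
  d = 88: φ(88) · Id(792/88) = 40 · 9 = 360
  d = 99: φ(99) · Id(792/99) = 60 · 8 = 480
  d = 132: φ(132) · Id(792/132) = 40 · 6 = 240
  d = 198: φ(198) · Id(792/198) = 60 · 4 = 240
  d = 264: φ(264) · Id(792/264) = 80 · 3 = 240
  d = 396: φ(396) · Id(792/396) = 120 · 2 = 240
  d = 792: φ(792) · Id(792/792) = 240 · 1 = 240
Summing: (φ * Id)(792) = 792 + 396 + 528 + 396 + 264 + 396 + 528 + 720 + 264 + 264 + 360 + 264 + 480 + 264 + 360 + 240 + 264 + 360 + 480 + 240 + 240 + 240 + 240 + 240 = 8820.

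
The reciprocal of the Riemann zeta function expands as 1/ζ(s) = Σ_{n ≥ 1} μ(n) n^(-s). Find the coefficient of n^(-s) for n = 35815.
μ(35815) = 1

Factor n = 35815 = 5 · 13 · 19 · 29. μ(n) = 0 if any exponent ≥ 2 (not squarefree); otherwise μ(n) = (−1)^{ω(n)} where ω(n) is the number of distinct prime factors. Applying: μ(35815) = 1.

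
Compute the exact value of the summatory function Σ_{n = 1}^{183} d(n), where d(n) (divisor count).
Σ_{n ≤ 183} d(n) = 985

Compute d(n) for each 1 ≤ n ≤ 183: d(1) = 1, d(2) = 2, d(3) = 2, d(4) = 3, d(5) = 2, d(6) = 4, d(7) = 2, d(8) = 4, d(9) = 3, d(10) = 4, d(11) = 2, d(12) = 6, d(13) = 2, d(14) = 4, d(15) = 4, d(16) = 5, d(17) = 2, d(18) = 6, d(19) = 2, d(20) = 6, d(21) = 4, d(22) = 4, d(23) = 2, d(24) = 8, d(25) = 3, d(26) = 4, d(27) = 4, d(28) = 6, d(29) = 2, d(30) = 8, d(31) = 2, d(32) = 6, d(33) = 4, d(34) = 4, d(35) = 4, d(36) = 9, d(37) = 2, d(38) = 4, d(39) = 4, d(40) = 8, d(41) = 2, d(42) = 8, d(43) = 2, d(44) = 6, d(45) = 6, d(46) = 4, d(47) = 2, d(48) = 10, d(49) = 3, d(50) = 6, d(51) = 4, d(52) = 6, d(53) = 2, d(54) = 8, d(55) = 4, d(56) = 8, d(57) = 4, d(58) = 4, d(59) = 2, d(60) = 12, d(61) = 2, d(62) = 4, d(63) = 6, d(64) = 7, d(65) = 4, d(66) = 8, d(67) = 2, d(68) = 6, d(69) = 4, d(70) = 8, d(71) = 2, d(72) = 12, d(73) = 2, d(74) = 4, d(75) = 6, d(76) = 6, d(77) = 4, d(78) = 8, d(79) = 2, d(80) = 10, d(81) = 5, d(82) = 4, d(83) = 2, d(84) = 12, d(85) = 4, d(86) = 4, d(87) = 4, d(88) = 8, d(89) = 2, d(90) = 12, d(91) = 4, d(92) = 6, d(93) = 4, d(94) = 4, d(95) = 4, d(96) = 12, d(97) = 2, d(98) = 6, d(99) = 6, d(100) = 9, d(101) = 2, d(102) = 8, d(103) = 2, d(104) = 8, d(105) = 8, d(106) = 4, d(107) = 2, d(108) = 12, d(109) = 2, d(110) = 8, d(111) = 4, d(112) = 10, d(113) = 2, d(114) = 8, d(115) = 4, d(116) = 6, d(117) = 6, d(118) = 4, d(119) = 4, d(120) = 16, d(121) = 3, d(122) = 4, d(123) = 4, d(124) = 6, d(125) = 4, d(126) = 12, d(127) = 2, d(128) = 8, d(129) = 4, d(130) = 8, d(131) = 2, d(132) = 12, d(133) = 4, d(134) = 4, d(135) = 8, d(136) = 8, d(137) = 2, d(138) = 8, d(139) = 2, d(140) = 12, d(141) = 4, d(142) = 4, d(143) = 4, d(144) = 15, d(145) = 4, d(146) = 4, d(147) = 6, d(148) = 6, d(149) = 2, d(150) = 12, d(151) = 2, d(152) = 8, d(153) = 6, d(154) = 8, d(155) = 4, d(156) = 12, d(157) = 2, d(158) = 4, d(159) = 4, d(160) = 12, d(161) = 4, d(162) = 10, d(163) = 2, d(164) = 6, d(165) = 8, d(166) = 4, d(167) = 2, d(168) = 16, d(169) = 3, d(170) = 8, d(171) = 6, d(172) = 6, d(173) = 2, d(174) = 8, d(175) = 6, d(176) = 10, d(177) = 4, d(178) = 4, d(179) = 2, d(180) = 18, d(181) = 2, d(182) = 8, d(183) = 4. Summing all 183 values: 985. (Dirichlet's divisor formula: Σ_{n ≤ x} d(n) = x ln(x) + (2γ − 1) x + O(√x). For x = 183, the asymptotic estimate is ≈ 981.60.)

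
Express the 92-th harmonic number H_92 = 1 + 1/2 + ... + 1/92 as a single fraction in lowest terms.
H_92 = 3668893996878372053122809260004199377461/718766754945489455304472257065075294400

Direct summation: H_92 = 1 + 1/2 + ... + 1/92. The least common denominator is lcm(1, ..., 92) = 718766754945489455304472257065075294400; over this denominator the numerator is 718766754945489455304472257065075294400 + 359383377472744727652236128532537647200 + 239588918315163151768157419021691764800 + 179691688736372363826118064266268823600 + 143753350989097891060894451413015058880 + 119794459157581575884078709510845882400 + 102680964992212779329210322437867899200 + 89845844368186181913059032133134411800 + 79862972771721050589385806340563921600 + 71876675494548945530447225706507529440 + 65342432267771768664042932460461390400 + 59897229578790787942039354755422941200 + 55289750380422265792651712081928868800 + 51340482496106389664605161218933949600 + 47917783663032630353631483804338352960 + 44922922184093090956529516066567205900 + 42280397349734673841439544533239723200 + 39931486385860525294692903170281960800 + 37829829207657339752866960898161857600 + 35938337747274472765223612853253764720 + 34226988330737593109736774145955966400 + 32671216133885884332021466230230695200 + 31250728475890845882803141611525012800 + 29948614789395393971019677377711470600 + 28750670197819578212178890282603011776 + 27644875190211132896325856040964434400 + 26620990923907016863128602113521307200 + 25670241248053194832302580609466974800 + 24785060515361705355326629553968113600 + 23958891831516315176815741902169176480 + 23186024353080305009821685711776622400 + 22461461092046545478264758033283602950 + 21780810755923922888014310820153796800 + 21140198674867336920719772266619861600 + 20536192998442555865842064487573579840 + 19965743192930262647346451585140980400 + 19426128512040255548769520461218251200 + 18914914603828669876433480449080928800 + 18429916793474088597550570693976289600 + 17969168873637236382611806426626882360 + 17530896462085108665962737977196958400 + 17113494165368796554868387072977983200 + 16715505928964871053592378071280820800 + 16335608066942942166010733115115347600 + 15972594554344210117877161268112784320 + 15625364237945422941401570805762506400 + 15292909679691265006478133129044155200 + 14974307394697696985509838688855735300 + 14668709284601825618458617491123985600 + 14375335098909789106089445141301505888 + 14093465783244891280479848177746574400 + 13822437595105566448162928020482217200 + 13561636885763951986876835038963684800 + 13310495461953508431564301056760653600 + 13068486453554353732808586492092278080 + 12835120624026597416151290304733487400 + 12609943069219113250955653632720619200 + 12392530257680852677663314776984056800 + 12182487371957448394991055204492801600 + 11979445915758157588407870951084588240 + 11783061556483433693515938640411070400 + 11593012176540152504910842855888311200 + 11408996110245864369912258048651988800 + 11230730546023272739132379016641801475 + 11057950076084453158530342416385773760 + 10890405377961961444007155410076898400 + 10727862014111782914992123239777243200 + 10570099337433668460359886133309930800 + 10416909491963615294267713870508337600 + 10268096499221277932921032243786789920 + 10123475421767457116964397986832046400 + 9982871596465131323673225792570490200 + 9846119930760129524718798041987332800 + 9713064256020127774384760230609125600 + 9583556732606526070726296760867670592 + 9457457301914334938216740224540464400 + 9334633181110252666291847494351627200 + 9214958396737044298775285346988144800 + 9098313353740372851955345026140193600 + 8984584436818618191305903213313441180 + 8873663641302338954376200704507102400 + 8765448231042554332981368988598479200 + 8659840421029993437403280205603316800 + 8556747082684398277434193536488991600 + 8456079469946934768287908906647944640 + 8357752964482435526796189035640410400 + 8261686838453901785108876517989371200 + 8167804033471471083005366557557673800 + 8076030954443701744994070304101969600 + 7986297277172105058938580634056392160 + 7898535768631752256093101725989838400 + 7812682118972711470700785402881253200 = 3668893996878372053122809260004199377461, so H_92 = 3668893996878372053122809260004199377461/718766754945489455304472257065075294400 (already in lowest terms) ≈ 5.10443. (The PNT-adjacent estimate ln(92) + γ ≈ 5.09900 matches within O(1/n).)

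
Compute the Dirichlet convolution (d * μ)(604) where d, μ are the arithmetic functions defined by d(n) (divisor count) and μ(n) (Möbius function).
(d * μ)(604) = 1

Divisors of 604: [1, 2, 4, 151, 302, 604]. For each d | 604:
  d = 1: d(1) · μ(604/1) = 1 · 0 = 0
  d = 2: d(2) · μ(604/2) = 2 · 1 = 2
  d = 4: d(4) · μ(604/4) = 3 · -1 = -3
  d = 151: d(151) · μ(604/151) = 2 · 0 = 0
  d = 302: d(302) · μ(604/302) = 4 · -1 = -4
  d = 604: d(604) · μ(604/604) = 6 · 1 = 6
Summing: (d * μ)(604) = 0 + 2 + -3 + 0 + -4 + 6 = 1.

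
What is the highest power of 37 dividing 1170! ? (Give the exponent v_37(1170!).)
v_37(1170!) = 31

Legendre's formula: v_p(n!) = Σ_{k ≥ 1} ⌊n / p^k⌋. For p = 37, n = 1170, the terms are:
  ⌊1170/37^1⌋ = ⌊1170/37⌋ = 31
(the next term ⌊1170/37^2⌋ = 0, terminating the sum). Summing: v_37(1170!) = 31 = 31.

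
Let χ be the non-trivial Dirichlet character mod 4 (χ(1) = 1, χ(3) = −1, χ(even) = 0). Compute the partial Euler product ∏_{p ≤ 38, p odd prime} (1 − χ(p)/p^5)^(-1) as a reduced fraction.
∏ = 36434162976122653852428171915209665920933190877591375/36574689167094305070442169349729960875390257302863872

The odd primes p ≤ 38 are [3, 5, 7, 11, 13, 17, 19, 23, 29, 31, 37]. For each, χ(p) = 1 if p ≡ 1 mod 4, χ(p) = −1 if p ≡ 3 mod 4. Taking (1 − χ(p)/p^5)^(-1) = p^5/(p^5 − χ(p)): (1 − (-1)/3^5)^(-1) · (1 − (1)/5^5)^(-1) · (1 − (-1)/7^5)^(-1) · (1 − (-1)/11^5)^(-1) · (1 − (1)/13^5)^(-1) · (1 − (1)/17^5)^(-1) · (1 − (-1)/19^5)^(-1) · (1 − (-1)/23^5)^(-1) · (1 − (1)/29^5)^(-1) · (1 − (-1)/31^5)^(-1) · (1 − (1)/37^5)^(-1) = 36434162976122653852428171915209665920933190877591375/36574689167094305070442169349729960875390257302863872.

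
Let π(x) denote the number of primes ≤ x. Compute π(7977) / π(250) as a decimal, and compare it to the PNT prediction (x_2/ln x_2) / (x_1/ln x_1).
π(7977)/π(250) = 1006/53 ≈ 18.9811;  PNT prediction ≈ 19.6096.

π(250) = 53 and π(7977) = 1006, so π(7977)/π(250) ≈ 18.9811. The PNT-predicted ratio is (7977/ln(7977)) / (250/ln(250)) ≈ 19.6096. The two agree to within a few percent, as expected.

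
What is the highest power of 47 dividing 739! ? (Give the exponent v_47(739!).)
v_47(739!) = 15

Legendre's formula: v_p(n!) = Σ_{k ≥ 1} ⌊n / p^k⌋. For p = 47, n = 739, the terms are:
  ⌊739/47^1⌋ = ⌊739/47⌋ = 15
(the next term ⌊739/47^2⌋ = 0, terminating the sum). Summing: v_47(739!) = 15 = 15.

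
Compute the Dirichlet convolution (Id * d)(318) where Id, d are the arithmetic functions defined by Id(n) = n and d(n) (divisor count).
(Id * d)(318) = 1100

Divisors of 318: [1, 2, 3, 6, 53, 106, 159, 318]. For each d | 318:
  d = 1: Id(1) · d(318/1) = 1 · 8 = 8
  d = 2: Id(2) · d(318/2) = 2 · 4 = 8
  d = 3: Id(3) · d(318/3) = 3 · 4 = 12
  d = 6: Id(6) · d(318/6) = 6 · 2 = 12
  d = 53: Id(53) · d(318/53) = 53 · 4 = 212
  d = 106: Id(106) · d(318/106) = 106 · 2 = 212
  d = 159: Id(159) · d(318/159) = 159 · 2 = 318
  d = 318: Id(318) · d(318/318) = 318 · 1 = 318
Summing: (Id * d)(318) = 8 + 8 + 12 + 12 + 212 + 212 + 318 + 318 = 1100.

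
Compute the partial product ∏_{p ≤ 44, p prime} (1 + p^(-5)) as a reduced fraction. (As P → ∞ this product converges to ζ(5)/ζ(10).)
∏ = 337266640043527822041984546776597328186597199973708681183232/325579173304271359254907763799806016454065290452479278531405

The primes p ≤ 44 are [2, 3, 5, 7, 11, 13, 17, 19, 23, 29, 31, 37, 41, 43]. For each, (1 + 1/p^5) = (p^5 + 1)/p^5. Multiplying these fractions over p ∈ [2, 3, 5, 7, 11, 13, 17, 19, 23, 29, 31, 37, 41, 43] gives 337266640043527822041984546776597328186597199973708681183232/325579173304271359254907763799806016454065290452479278531405. (In the limit P → ∞ this tends to ζ(5)/ζ(10).)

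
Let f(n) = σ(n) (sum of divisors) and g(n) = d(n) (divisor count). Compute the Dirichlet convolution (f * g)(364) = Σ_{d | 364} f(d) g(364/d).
(σ * d)(364) = 2560

Divisors of 364: [1, 2, 4, 7, 13, 14, 26, 28, 52, 91, 182, 364]. For each d | 364:
  d = 1: σ(1) · d(364/1) = 1 · 12 = 12
  d = 2: σ(2) · d(364/2) = 3 · 8 = 24
  d = 4: σ(4) · d(364/4) = 7 · 4 = 28
  d = 7: σ(7) · d(364/7) = 8 · 6 = 48
  d = 13: σ(13) · d(364/13) = 14 · 6 = 84
  d = 14: σ(14) · d(364/14) = 24 · 4 = 96
  d = 26: σ(26) · d(364/26) = 42 · 4 = 168
  d = 28: σ(28) · d(364/28) = 56 · 2 = 112
  d = 52: σ(52) · d(364/52) = 98 · 2 = 196
  d = 91: σ(91) · d(364/91) = 112 · 3 = 336
  d = 182: σ(182) · d(364/182) = 336 · 2 = 672
  d = 364: σ(364) · d(364/364) = 784 · 1 = 784
Summing: (σ * d)(364) = 12 + 24 + 28 + 48 + 84 + 96 + 168 + 112 + 196 + 336 + 672 + 784 = 2560.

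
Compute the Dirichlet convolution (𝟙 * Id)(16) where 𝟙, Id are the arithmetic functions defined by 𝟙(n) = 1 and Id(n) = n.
(𝟙 * Id)(16) = 31

Divisors of 16: [1, 2, 4, 8, 16]. For each d | 16:
  d = 1: 𝟙(1) · Id(16/1) = 1 · 16 = 16
  d = 2: 𝟙(2) · Id(16/2) = 1 · 8 = 8
  d = 4: 𝟙(4) · Id(16/4) = 1 · 4 = 4
  d = 8: 𝟙(8) · Id(16/8) = 1 · 2 = 2
  d = 16: 𝟙(16) · Id(16/16) = 1 · 1 = 1
Summing: (𝟙 * Id)(16) = 16 + 8 + 4 + 2 + 1 = 31.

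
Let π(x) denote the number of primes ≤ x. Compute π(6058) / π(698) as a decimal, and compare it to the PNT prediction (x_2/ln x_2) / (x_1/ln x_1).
π(6058)/π(698) = 790/125 ≈ 6.3200;  PNT prediction ≈ 6.5256.

π(698) = 125 and π(6058) = 790, so π(6058)/π(698) ≈ 6.3200. The PNT-predicted ratio is (6058/ln(6058)) / (698/ln(698)) ≈ 6.5256. The two agree to within a few percent, as expected.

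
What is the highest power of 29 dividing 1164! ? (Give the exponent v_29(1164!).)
v_29(1164!) = 41

Legendre's formula: v_p(n!) = Σ_{k ≥ 1} ⌊n / p^k⌋. For p = 29, n = 1164, the terms are:
  ⌊1164/29^1⌋ = ⌊1164/29⌋ = 40
  ⌊1164/29^2⌋ = ⌊1164/841⌋ = 1
(the next term ⌊1164/29^3⌋ = 0, terminating the sum). Summing: v_29(1164!) = 40 + 1 = 41.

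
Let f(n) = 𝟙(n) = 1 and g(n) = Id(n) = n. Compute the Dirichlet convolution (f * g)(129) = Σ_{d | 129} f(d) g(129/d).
(𝟙 * Id)(129) = 176

Divisors of 129: [1, 3, 43, 129]. For each d | 129:
  d = 1: 𝟙(1) · Id(129/1) = 1 · 129 = 129
  d = 3: 𝟙(3) · Id(129/3) = 1 · 43 = 43
  d = 43: 𝟙(43) · Id(129/43) = 1 · 3 = 3
  d = 129: 𝟙(129) · Id(129/129) = 1 · 1 = 1
Summing: (𝟙 * Id)(129) = 129 + 43 + 3 + 1 = 176.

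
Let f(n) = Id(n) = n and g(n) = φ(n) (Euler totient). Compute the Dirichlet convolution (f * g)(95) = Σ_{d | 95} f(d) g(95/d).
(Id * φ)(95) = 333

Divisors of 95: [1, 5, 19, 95]. For each d | 95:
  d = 1: Id(1) · φ(95/1) = 1 · 72 = 72
  d = 5: Id(5) · φ(95/5) = 5 · 18 = 90
  d = 19: Id(19) · φ(95/19) = 19 · 4 = 76
  d = 95: Id(95) · φ(95/95) = 95 · 1 = 95
Summing: (Id * φ)(95) = 72 + 90 + 76 + 95 = 333.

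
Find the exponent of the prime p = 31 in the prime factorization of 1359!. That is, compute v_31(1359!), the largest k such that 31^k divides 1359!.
v_31(1359!) = 44

Legendre's formula: v_p(n!) = Σ_{k ≥ 1} ⌊n / p^k⌋. For p = 31, n = 1359, the terms are:
  ⌊1359/31^1⌋ = ⌊1359/31⌋ = 43
  ⌊1359/31^2⌋ = ⌊1359/961⌋ = 1
(the next term ⌊1359/31^3⌋ = 0, terminating the sum). Summing: v_31(1359!) = 43 + 1 = 44.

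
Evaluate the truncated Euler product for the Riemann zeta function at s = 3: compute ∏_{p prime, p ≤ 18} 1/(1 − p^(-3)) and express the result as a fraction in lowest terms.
∏ = 193396928725/160952722176

The primes p ≤ 18 are [2, 3, 5, 7, 11, 13, 17]. For each prime, (1 − 1/p^3)^(-1) = p^3 / (p^3 − 1). The product is (1 − 1/2^3)^(-1), (1 − 1/3^3)^(-1), (1 − 1/5^3)^(-1), (1 − 1/7^3)^(-1), (1 − 1/11^3)^(-1), (1 − 1/13^3)^(-1), (1 − 1/17^3)^(-1) = ∏ p^3 / (p^3 − 1) = 193396928725/160952722176.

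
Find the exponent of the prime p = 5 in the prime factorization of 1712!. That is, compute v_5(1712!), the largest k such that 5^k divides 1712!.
v_5(1712!) = 425

Legendre's formula: v_p(n!) = Σ_{k ≥ 1} ⌊n / p^k⌋. For p = 5, n = 1712, the terms are:
  ⌊1712/5^1⌋ = ⌊1712/5⌋ = 342
  ⌊1712/5^2⌋ = ⌊1712/25⌋ = 68
  ⌊1712/5^3⌋ = ⌊1712/125⌋ = 13
  ⌊1712/5^4⌋ = ⌊1712/625⌋ = 2
(the next term ⌊1712/5^5⌋ = 0, terminating the sum). Summing: v_5(1712!) = 342 + 68 + 13 + 2 = 425.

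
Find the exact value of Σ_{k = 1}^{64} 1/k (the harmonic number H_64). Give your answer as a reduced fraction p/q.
H_64 = 623171679694215690971693339/131362987122535807501262400

Direct summation: H_64 = 1 + 1/2 + ... + 1/64. The least common denominator is lcm(1, ..., 64) = 1182266884102822267511361600; over this denominator the numerator is 1182266884102822267511361600 + 591133442051411133755680800 + 394088961367607422503787200 + 295566721025705566877840400 + 236453376820564453502272320 + 197044480683803711251893600 + 168895269157546038215908800 + 147783360512852783438920200 + 131362987122535807501262400 + 118226688410282226751136160 + 107478807645711115228305600 + 98522240341901855625946800 + 90943606469447866731643200 + 84447634578773019107954400 + 78817792273521484500757440 + 73891680256426391719460100 + 69545110829577780441844800 + 65681493561267903750631200 + 62224572847516961447966400 + 59113344205141113375568080 + 56298423052515346071969600 + 53739403822855557614152800 + 51402908004470533370059200 + 49261120170950927812973400 + 47290675364112890700454464 + 45471803234723933365821600 + 43787662374178602500420800 + 42223817289386509553977200 + 40767823589752491983150400 + 39408896136760742250378720 + 38137641422671686048753600 + 36945840128213195859730050 + 35826269215237038409435200 + 34772555414788890220922400 + 33779053831509207643181760 + 32840746780633951875315600 + 31953159029806007230036800 + 31112286423758480723983200 + 30314535489815955577214400 + 29556672102570556687784040 + 28835777661044445549057600 + 28149211526257673035984800 + 27494578700065634128171200 + 26869701911427778807076400 + 26272597424507161500252480 + 25701454002235266685029600 + 25154614555379197181092800 + 24630560085475463906486700 + 24127895593935148316558400 + 23645337682056445350227232 + 23181703609859260147281600 + 22735901617361966682910800 + 22306922341562684292667200 + 21893831187089301250210400 + 21495761529142223045661120 + 21111908644693254776988600 + 20741524282505653815988800 + 20383911794876245991575200 + 20038421764454614703582400 + 19704448068380371125189360 + 19381424329554463401825600 + 19068820711335843024376800 + 18766141017505115357323200 + 18472920064106597929865025 = 5608545117247941218745240051, so H_64 = 5608545117247941218745240051/1182266884102822267511361600; reducing by gcd(5608545117247941218745240051, 1182266884102822267511361600) = 9 gives 623171679694215690971693339/131362987122535807501262400 ≈ 4.74389. (The PNT-adjacent estimate ln(64) + γ ≈ 4.73610 matches within O(1/n).)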